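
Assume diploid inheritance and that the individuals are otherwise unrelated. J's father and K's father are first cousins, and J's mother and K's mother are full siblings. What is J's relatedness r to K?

Wright's path rule: contributions from independent ancestry routes add.
J and K are related in two ways: second cousins through their fathers (r = 1/32) and first cousins through their mothers (r = 1/8).
r = 1/32 + 1/8 = 0.15625.

0.15625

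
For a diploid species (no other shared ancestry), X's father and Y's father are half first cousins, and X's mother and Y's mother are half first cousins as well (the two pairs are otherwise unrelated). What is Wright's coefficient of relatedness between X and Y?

0.03125

With two independent routes of shared ancestry, r is the sum of the two contributions.
X and Y are related in two ways: half second cousins through their fathers (r = 1/64) and half second cousins through their mothers (r = 1/64).
r = 1/64 + 1/64 = 0.03125.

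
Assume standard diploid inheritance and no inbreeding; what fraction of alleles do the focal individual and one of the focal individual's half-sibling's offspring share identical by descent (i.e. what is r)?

Each parent–offspring link contributes a factor of 1/2, and independent paths through distinct common ancestors add.
Half-aunt/uncle↔niece/nephew: one path of length 3: r = (1/2)^3 = 1/8.

0.125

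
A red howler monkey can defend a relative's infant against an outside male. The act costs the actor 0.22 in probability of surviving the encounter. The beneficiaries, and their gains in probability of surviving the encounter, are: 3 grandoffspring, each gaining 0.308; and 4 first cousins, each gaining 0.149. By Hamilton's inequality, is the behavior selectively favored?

Yes

Hamilton's rule: the trait is favored when the sum of r·B over every recipient exceeds the actor's cost C.
r to a grandoffspring = 1/4 (two parent–offspring links: r = (1/2)^2 = 1/4).
r to a first cousin = 0.125 (first cousins share one grandparent pair — two paths of length 4: r = 2·(1/2)^4 = 1/8).
Summing one r·B term per recipient: 3·0.25·0.308 + 4·0.125·0.149 = 0.3055.
0.3055 > 0.22: the indirect benefit exceeds the cost.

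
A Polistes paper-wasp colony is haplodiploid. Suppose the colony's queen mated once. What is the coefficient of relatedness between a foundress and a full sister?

0.75

Haplodiploid full sisters inherit their father's entire haploid genome identically (contributing 1/2) and on average half of their mother's contribution (1/2 · 1/2 = 1/4); r = 1/2 + 1/4 = 3/4.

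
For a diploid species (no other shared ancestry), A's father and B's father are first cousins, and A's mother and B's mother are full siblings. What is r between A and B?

Independent pedigree routes through distinct common ancestors add.
A and B are related in two ways: second cousins through their fathers (r = 1/32) and first cousins through their mothers (r = 1/8).
r = 1/32 + 1/8 = 0.15625.

0.15625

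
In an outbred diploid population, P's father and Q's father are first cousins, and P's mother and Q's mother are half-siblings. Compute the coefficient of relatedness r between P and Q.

0.09375

Independent pedigree routes through distinct common ancestors add.
P and Q are related in two ways: second cousins through their fathers (r = 1/32) and half first cousins through their mothers (r = 1/16).
r = 1/32 + 1/16 = 3/32 = 0.09375.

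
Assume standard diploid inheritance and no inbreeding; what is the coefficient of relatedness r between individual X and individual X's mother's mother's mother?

Each parent–offspring link contributes a factor of 1/2, and independent paths through distinct common ancestors add.
Three parent–offspring links: r = (1/2)^3 = 1/8.

0.125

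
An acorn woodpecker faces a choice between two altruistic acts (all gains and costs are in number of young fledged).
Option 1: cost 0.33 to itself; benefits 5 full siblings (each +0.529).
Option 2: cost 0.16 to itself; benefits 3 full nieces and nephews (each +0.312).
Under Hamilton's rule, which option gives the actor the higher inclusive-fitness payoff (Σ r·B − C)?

Option 1

Option 1: r to a full sibling = 0.5.
Option 1: Σ r·B − C = (5·0.5·0.529) − 0.33 = 0.9925.
Option 2: r to a full niece or nephew = 0.25.
Option 2: Σ r·B − C = (3·0.25·0.312) − 0.16 = 0.074.
Option 1 has the higher net inclusive-fitness payoff.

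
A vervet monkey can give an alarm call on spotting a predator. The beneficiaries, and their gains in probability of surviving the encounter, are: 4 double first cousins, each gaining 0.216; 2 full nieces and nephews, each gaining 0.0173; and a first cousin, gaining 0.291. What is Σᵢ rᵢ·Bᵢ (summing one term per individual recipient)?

0.261025

r to a double first cousin = 1/4 (double first cousins share both grandparent pairs — four paths of length 4: r = 4·(1/2)^4 = 1/4).
r to a full niece or nephew = 1/4 (full aunt/uncle↔niece/nephew: two paths of length 3 through the shared grandparent pair: r = 2·(1/2)^3 = 1/4).
r to a first cousin = 1/8 (first cousins share one grandparent pair — two paths of length 4: r = 2·(1/2)^4 = 1/8).
Summing one r·B term per recipient: 4·0.25·0.216 + 2·0.25·0.0173 + 1·0.125·0.291 = 0.261025.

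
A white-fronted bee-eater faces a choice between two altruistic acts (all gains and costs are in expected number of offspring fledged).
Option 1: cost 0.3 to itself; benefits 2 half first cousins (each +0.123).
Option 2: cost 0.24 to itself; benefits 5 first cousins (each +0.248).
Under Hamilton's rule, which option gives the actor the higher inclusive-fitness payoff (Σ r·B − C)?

Option 1: r to a half first cousin = 0.0625.
Option 1: Σ r·B − C = (2·0.0625·0.123) − 0.3 = -0.284625.
Option 2: r to a first cousin = 0.125.
Option 2: Σ r·B − C = (5·0.125·0.248) − 0.24 = -0.085.
Option 2 has the higher net inclusive-fitness payoff.

Option 2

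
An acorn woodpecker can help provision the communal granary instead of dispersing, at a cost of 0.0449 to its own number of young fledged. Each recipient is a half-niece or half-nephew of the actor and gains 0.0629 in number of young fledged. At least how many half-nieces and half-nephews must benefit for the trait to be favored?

r to a half-niece or half-nephew = 1/8 (half-aunt/uncle↔niece/nephew: one path of length 3: r = (1/2)^3 = 1/8).
Hamilton's rule: n·r·B > C  ⇒  n > C/(r·B) = 0.0449/(0.125·0.0629) = 5.711.
The smallest integer exceeding 5.711 is 6.

6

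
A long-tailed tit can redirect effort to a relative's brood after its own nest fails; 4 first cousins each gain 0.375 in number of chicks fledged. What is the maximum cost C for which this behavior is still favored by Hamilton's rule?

0.1875

r to a first cousin = 0.125 (first cousins share one grandparent pair — two paths of length 4: r = 2·(1/2)^4 = 1/8).
Hamilton's rule: n·r·B > C, so the trait is favored while C < n·r·B = 4·0.125·0.375 = 0.1875.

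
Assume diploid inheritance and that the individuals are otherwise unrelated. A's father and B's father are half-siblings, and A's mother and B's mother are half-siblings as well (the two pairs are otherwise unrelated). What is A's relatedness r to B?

0.125

Relatedness sums over independent paths through distinct common ancestors.
A and B are related in two ways: half first cousins through their fathers (r = 1/16) and half first cousins through their mothers (r = 1/16).
r = 1/16 + 1/16 = 1/8 = 0.125.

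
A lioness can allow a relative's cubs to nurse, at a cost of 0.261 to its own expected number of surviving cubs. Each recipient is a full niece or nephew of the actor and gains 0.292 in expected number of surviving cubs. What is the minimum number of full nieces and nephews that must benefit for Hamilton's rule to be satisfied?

r to a full niece or nephew = 0.25 (full aunt/uncle↔niece/nephew: two paths of length 3 through the shared grandparent pair: r = 2·(1/2)^3 = 1/4).
Hamilton's rule: n·r·B > C  ⇒  n > C/(r·B) = 0.261/(0.25·0.292) = 3.575.
The smallest integer exceeding 3.575 is 4.

4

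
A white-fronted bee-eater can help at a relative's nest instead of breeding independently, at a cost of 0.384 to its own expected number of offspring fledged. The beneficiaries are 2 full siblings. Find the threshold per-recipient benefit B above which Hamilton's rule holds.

0.384

r to a full sibling = 1/2 (full sibs share both parents — two paths of length 2: r = 2·(1/2)^2 = 1/2).
Hamilton's rule with n recipients of equal r: n·r·B > C, so B > C/(n·r) = 0.384/(2·0.5) = 0.384.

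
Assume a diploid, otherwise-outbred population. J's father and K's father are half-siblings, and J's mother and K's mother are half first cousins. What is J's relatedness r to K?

0.078125

Independent pedigree routes through distinct common ancestors add.
J and K are related in two ways: half first cousins through their fathers (r = 1/16) and half second cousins through their mothers (r = 1/64).
r = 1/16 + 1/64 = 5/64 = 0.078125.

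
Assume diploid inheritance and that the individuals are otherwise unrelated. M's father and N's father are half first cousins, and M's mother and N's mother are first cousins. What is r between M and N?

Independent pedigree routes through distinct common ancestors add.
M and N are related in two ways: half second cousins through their fathers (r = 1/64) and second cousins through their mothers (r = 1/32).
r = 1/64 + 1/32 = 0.046875.

0.046875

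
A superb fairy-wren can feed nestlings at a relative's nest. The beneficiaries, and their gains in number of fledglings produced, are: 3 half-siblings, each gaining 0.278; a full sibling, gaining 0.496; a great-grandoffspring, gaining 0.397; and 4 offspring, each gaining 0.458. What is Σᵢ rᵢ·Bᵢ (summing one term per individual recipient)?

1.422125

r to a half-sibling = 0.25 (half-sibs share one parent — one path of length 2: r = (1/2)^2 = 1/4).
r to a full sibling = 0.5 (full sibs share both parents — two paths of length 2: r = 2·(1/2)^2 = 1/2).
r to a great-grandoffspring = 0.125 (three parent–offspring links: r = (1/2)^3 = 1/8).
r to an offspring = 1/2 (one parent–offspring link: r = (1/2)^1 = 1/2).
Summing one r·B term per recipient: 3·0.25·0.278 + 1·0.5·0.496 + 1·0.125·0.397 + 4·0.5·0.458 = 1.422125.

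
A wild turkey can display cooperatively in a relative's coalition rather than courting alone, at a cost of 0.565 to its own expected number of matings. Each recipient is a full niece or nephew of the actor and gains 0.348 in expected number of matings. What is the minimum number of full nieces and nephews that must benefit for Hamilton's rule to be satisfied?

r to a full niece or nephew = 1/4 (full aunt/uncle↔niece/nephew: two paths of length 3 through the shared grandparent pair: r = 2·(1/2)^3 = 1/4).
Hamilton's rule: n·r·B > C  ⇒  n > C/(r·B) = 0.565/(0.25·0.348) = 6.494.
The smallest integer exceeding 6.494 is 7.

7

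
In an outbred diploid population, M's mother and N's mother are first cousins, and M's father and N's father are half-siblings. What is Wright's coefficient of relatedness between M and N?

0.09375

Relatedness sums over independent paths through distinct common ancestors.
M and N are related in two ways: second cousins through their mothers (r = 1/32) and half first cousins through their fathers (r = 1/16).
r = 1/32 + 1/16 = 0.09375.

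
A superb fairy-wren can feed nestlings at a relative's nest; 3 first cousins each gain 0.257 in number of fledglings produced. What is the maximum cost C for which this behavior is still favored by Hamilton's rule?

r to a first cousin = 1/8 (first cousins share one grandparent pair — two paths of length 4: r = 2·(1/2)^4 = 1/8).
Hamilton's rule: n·r·B > C, so the trait is favored while C < n·r·B = 3·0.125·0.257 = 0.096375.

0.096375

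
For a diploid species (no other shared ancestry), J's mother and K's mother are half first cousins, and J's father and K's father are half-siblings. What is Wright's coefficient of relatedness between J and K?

Relatedness sums over independent paths through distinct common ancestors.
J and K are related in two ways: half second cousins through their mothers (r = 1/64) and half first cousins through their fathers (r = 1/16).
r = 1/64 + 1/16 = 5/64 = 0.078125.

0.078125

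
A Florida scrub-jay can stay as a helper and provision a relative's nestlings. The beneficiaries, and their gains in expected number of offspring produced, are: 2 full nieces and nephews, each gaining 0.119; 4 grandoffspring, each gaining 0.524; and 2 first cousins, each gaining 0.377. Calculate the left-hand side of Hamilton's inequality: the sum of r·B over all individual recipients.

0.67775

r to a full niece or nephew = 0.25 (full aunt/uncle↔niece/nephew: two paths of length 3 through the shared grandparent pair: r = 2·(1/2)^3 = 1/4).
r to a grandoffspring = 0.25 (two parent–offspring links: r = (1/2)^2 = 1/4).
r to a first cousin = 1/8 (first cousins share one grandparent pair — two paths of length 4: r = 2·(1/2)^4 = 1/8).
Summing one r·B term per recipient: 2·0.25·0.119 + 4·0.25·0.524 + 2·0.125·0.377 = 0.67775.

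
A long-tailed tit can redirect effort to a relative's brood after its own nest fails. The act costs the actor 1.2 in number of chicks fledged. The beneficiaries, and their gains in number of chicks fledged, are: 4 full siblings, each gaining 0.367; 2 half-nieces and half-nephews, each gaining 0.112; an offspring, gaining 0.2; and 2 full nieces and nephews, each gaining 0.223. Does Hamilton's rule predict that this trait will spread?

No

Hamilton's rule: the trait is favored when the sum of r·B over every recipient exceeds the actor's cost C.
r to a full sibling = 1/2 (full sibs share both parents — two paths of length 2: r = 2·(1/2)^2 = 1/2).
r to a half-niece or half-nephew = 0.125 (half-aunt/uncle↔niece/nephew: one path of length 3: r = (1/2)^3 = 1/8).
r to an offspring = 1/2 (one parent–offspring link: r = (1/2)^1 = 1/2).
r to a full niece or nephew = 0.25 (full aunt/uncle↔niece/nephew: two paths of length 3 through the shared grandparent pair: r = 2·(1/2)^3 = 1/4).
Summing one r·B term per recipient: 4·0.5·0.367 + 2·0.125·0.112 + 1·0.5·0.2 + 2·0.25·0.223 = 0.9735.
0.9735 < 1.2: the indirect benefit is less than the cost.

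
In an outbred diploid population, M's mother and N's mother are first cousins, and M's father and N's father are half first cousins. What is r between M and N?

0.046875

Independent pedigree routes through distinct common ancestors add.
M and N are related in two ways: second cousins through their mothers (r = 1/32) and half second cousins through their fathers (r = 1/64).
r = 1/32 + 1/64 = 0.046875.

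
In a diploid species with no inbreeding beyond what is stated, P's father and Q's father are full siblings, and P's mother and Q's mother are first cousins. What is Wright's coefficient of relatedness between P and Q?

Wright's path rule: contributions from independent ancestry routes add.
P and Q are related in two ways: first cousins through their fathers (r = 1/8) and second cousins through their mothers (r = 1/32).
r = 1/8 + 1/32 = 0.15625.

0.15625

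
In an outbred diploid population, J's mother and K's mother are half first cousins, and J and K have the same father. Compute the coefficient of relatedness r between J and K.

Wright's path rule: contributions from independent ancestry routes add.
J and K are related in two ways: half second cousins through their mothers (r = 1/64) and half-sibs through their shared father (r = 1/4).
r = 1/64 + 1/4 = 0.265625.

0.265625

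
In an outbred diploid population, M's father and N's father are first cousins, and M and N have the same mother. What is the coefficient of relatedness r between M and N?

Wright's path rule: contributions from independent ancestry routes add.
M and N are related in two ways: second cousins through their fathers (r = 1/32) and half-sibs through their shared mother (r = 1/4).
r = 1/32 + 1/4 = 0.28125.

0.28125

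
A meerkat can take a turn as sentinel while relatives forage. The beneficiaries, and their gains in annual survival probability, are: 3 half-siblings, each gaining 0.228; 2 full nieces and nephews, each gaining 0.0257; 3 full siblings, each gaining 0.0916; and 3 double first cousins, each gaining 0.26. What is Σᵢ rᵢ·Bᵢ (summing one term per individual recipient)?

0.51625

r to a half-sibling = 0.25 (half-sibs share one parent — one path of length 2: r = (1/2)^2 = 1/4).
r to a full niece or nephew = 1/4 (full aunt/uncle↔niece/nephew: two paths of length 3 through the shared grandparent pair: r = 2·(1/2)^3 = 1/4).
r to a full sibling = 1/2 (full sibs share both parents — two paths of length 2: r = 2·(1/2)^2 = 1/2).
r to a double first cousin = 0.25 (double first cousins share both grandparent pairs — four paths of length 4: r = 4·(1/2)^4 = 1/4).
Summing one r·B term per recipient: 3·0.25·0.228 + 2·0.25·0.0257 + 3·0.5·0.0916 + 3·0.25·0.26 = 0.51625.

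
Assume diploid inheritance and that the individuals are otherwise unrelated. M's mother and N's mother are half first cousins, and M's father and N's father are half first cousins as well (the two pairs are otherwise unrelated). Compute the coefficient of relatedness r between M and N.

Relatedness sums over independent paths through distinct common ancestors.
M and N are related in two ways: half second cousins through their mothers (r = 1/64) and half second cousins through their fathers (r = 1/64).
r = 1/64 + 1/64 = 1/32 = 0.03125.

0.03125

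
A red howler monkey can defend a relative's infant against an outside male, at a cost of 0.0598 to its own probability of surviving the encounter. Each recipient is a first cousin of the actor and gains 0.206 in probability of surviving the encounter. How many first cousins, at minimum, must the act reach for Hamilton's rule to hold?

r to a first cousin = 0.125 (first cousins share one grandparent pair — two paths of length 4: r = 2·(1/2)^4 = 1/8).
Hamilton's rule: n·r·B > C  ⇒  n > C/(r·B) = 0.0598/(0.125·0.206) = 2.322.
The smallest integer exceeding 2.322 is 3.

3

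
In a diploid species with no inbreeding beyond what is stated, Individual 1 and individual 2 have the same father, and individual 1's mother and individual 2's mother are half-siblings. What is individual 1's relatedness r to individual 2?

0.3125

Relatedness sums over independent paths through distinct common ancestors.
Individual 1 and individual 2 are related in two ways: half-sibs through their shared father (r = 1/4) and half first cousins through their mothers (r = 1/16).
r = 1/4 + 1/16 = 5/16 = 0.3125.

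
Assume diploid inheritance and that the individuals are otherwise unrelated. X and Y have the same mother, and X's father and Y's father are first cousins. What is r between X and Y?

With two independent routes of shared ancestry, r is the sum of the two contributions.
X and Y are related in two ways: half-sibs through their shared mother (r = 1/4) and second cousins through their fathers (r = 1/32).
r = 1/4 + 1/32 = 9/32 = 0.28125.

0.28125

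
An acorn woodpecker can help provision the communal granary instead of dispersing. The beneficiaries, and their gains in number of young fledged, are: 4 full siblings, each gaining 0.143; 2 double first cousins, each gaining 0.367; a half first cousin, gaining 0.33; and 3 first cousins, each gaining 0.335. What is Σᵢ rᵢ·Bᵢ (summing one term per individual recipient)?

0.61575

r to a full sibling = 0.5 (full sibs share both parents — two paths of length 2: r = 2·(1/2)^2 = 1/2).
r to a double first cousin = 0.25 (double first cousins share both grandparent pairs — four paths of length 4: r = 4·(1/2)^4 = 1/4).
r to a half first cousin = 1/16 (half first cousins share one grandparent — one path of length 4: r = (1/2)^4 = 1/16).
r to a first cousin = 0.125 (first cousins share one grandparent pair — two paths of length 4: r = 2·(1/2)^4 = 1/8).
Summing one r·B term per recipient: 4·0.5·0.143 + 2·0.25·0.367 + 1·0.0625·0.33 + 3·0.125·0.335 = 0.61575.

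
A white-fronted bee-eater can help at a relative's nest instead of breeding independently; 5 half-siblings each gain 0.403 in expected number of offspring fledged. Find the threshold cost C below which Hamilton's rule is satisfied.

0.50375

r to a half-sibling = 0.25 (half-sibs share one parent — one path of length 2: r = (1/2)^2 = 1/4).
Hamilton's rule: n·r·B > C, so the trait is favored while C < n·r·B = 5·0.25·0.403 = 0.50375.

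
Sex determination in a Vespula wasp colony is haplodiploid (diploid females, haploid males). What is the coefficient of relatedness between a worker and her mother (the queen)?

One meiotic link between diploid queen and diploid daughter: r = 1/2.

0.5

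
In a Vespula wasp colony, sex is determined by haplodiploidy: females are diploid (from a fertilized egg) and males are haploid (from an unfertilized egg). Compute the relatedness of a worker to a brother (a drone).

Her haploid brother carries none of their father's genes and a random half of their mother's genome; that half matches the maternal half of her own genome with probability 1/2: r = 1/2 · 1/2 = 1/4.

0.25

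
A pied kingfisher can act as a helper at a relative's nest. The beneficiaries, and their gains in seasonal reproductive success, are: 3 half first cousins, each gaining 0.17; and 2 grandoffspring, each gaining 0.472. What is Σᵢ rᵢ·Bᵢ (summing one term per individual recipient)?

r to a half first cousin = 0.0625 (half first cousins share one grandparent — one path of length 4: r = (1/2)^4 = 1/16).
r to a grandoffspring = 0.25 (two parent–offspring links: r = (1/2)^2 = 1/4).
Summing one r·B term per recipient: 3·0.0625·0.17 + 2·0.25·0.472 = 0.267875.

0.267875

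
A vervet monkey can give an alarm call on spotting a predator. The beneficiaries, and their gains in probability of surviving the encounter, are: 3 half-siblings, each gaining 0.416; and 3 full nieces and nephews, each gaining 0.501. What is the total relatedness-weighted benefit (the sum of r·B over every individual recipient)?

r to a half-sibling = 1/4 (half-sibs share one parent — one path of length 2: r = (1/2)^2 = 1/4).
r to a full niece or nephew = 0.25 (full aunt/uncle↔niece/nephew: two paths of length 3 through the shared grandparent pair: r = 2·(1/2)^3 = 1/4).
Summing one r·B term per recipient: 3·0.25·0.416 + 3·0.25·0.501 = 0.68775.

0.68775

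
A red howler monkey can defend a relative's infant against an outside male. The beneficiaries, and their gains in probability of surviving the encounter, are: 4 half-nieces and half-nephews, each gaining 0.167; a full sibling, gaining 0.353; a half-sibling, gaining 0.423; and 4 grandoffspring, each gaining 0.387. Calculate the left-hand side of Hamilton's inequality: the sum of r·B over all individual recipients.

0.75275

r to a half-niece or half-nephew = 1/8 (half-aunt/uncle↔niece/nephew: one path of length 3: r = (1/2)^3 = 1/8).
r to a full sibling = 0.5 (full sibs share both parents — two paths of length 2: r = 2·(1/2)^2 = 1/2).
r to a half-sibling = 1/4 (half-sibs share one parent — one path of length 2: r = (1/2)^2 = 1/4).
r to a grandoffspring = 0.25 (two parent–offspring links: r = (1/2)^2 = 1/4).
Summing one r·B term per recipient: 4·0.125·0.167 + 1·0.5·0.353 + 1·0.25·0.423 + 4·0.25·0.387 = 0.75275.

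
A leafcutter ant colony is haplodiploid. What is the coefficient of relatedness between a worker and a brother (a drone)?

0.25

Her haploid brother carries none of their father's genes and a random half of their mother's genome; that half matches the maternal half of her own genome with probability 1/2: r = 1/2 · 1/2 = 1/4.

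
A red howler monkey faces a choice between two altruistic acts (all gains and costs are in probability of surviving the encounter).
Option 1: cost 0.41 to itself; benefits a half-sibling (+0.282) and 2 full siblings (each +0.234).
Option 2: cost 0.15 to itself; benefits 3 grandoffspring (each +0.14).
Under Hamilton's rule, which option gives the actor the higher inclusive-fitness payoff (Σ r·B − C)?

Option 2

Option 1: r to a half-sibling = 0.25.
Option 1: r to a full sibling = 0.5.
Option 1: Σ r·B − C = (1·0.25·0.282 + 2·0.5·0.234) − 0.41 = -0.1055.
Option 2: r to a grandoffspring = 0.25.
Option 2: Σ r·B − C = (3·0.25·0.14) − 0.15 = -0.045.
Option 2 has the higher net inclusive-fitness payoff.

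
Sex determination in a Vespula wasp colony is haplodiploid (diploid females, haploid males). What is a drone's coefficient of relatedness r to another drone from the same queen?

0.5

Haploid brothers each carry a random half of the queen's diploid genome, so on average they share half: r = 1/2.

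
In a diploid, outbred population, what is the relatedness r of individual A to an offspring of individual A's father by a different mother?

0.25

Each parent–offspring link contributes a factor of 1/2, and independent paths through distinct common ancestors add.
Half-sibs share one parent — one path of length 2: r = (1/2)^2 = 1/4.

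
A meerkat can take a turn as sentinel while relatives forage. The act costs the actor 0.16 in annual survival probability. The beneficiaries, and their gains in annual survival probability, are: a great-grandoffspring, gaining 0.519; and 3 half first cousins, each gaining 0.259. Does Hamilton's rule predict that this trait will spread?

No

Hamilton's rule: the trait is favored when the sum of r·B over every recipient exceeds the actor's cost C.
r to a great-grandoffspring = 1/8 (three parent–offspring links: r = (1/2)^3 = 1/8).
r to a half first cousin = 1/16 (half first cousins share one grandparent — one path of length 4: r = (1/2)^4 = 1/16).
Summing one r·B term per recipient: 1·0.125·0.519 + 3·0.0625·0.259 = 0.1134375.
0.1134375 < 0.16: the indirect benefit is less than the cost.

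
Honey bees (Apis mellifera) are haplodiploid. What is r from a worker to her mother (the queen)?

0.5

One meiotic link between diploid queen and diploid daughter: r = 1/2.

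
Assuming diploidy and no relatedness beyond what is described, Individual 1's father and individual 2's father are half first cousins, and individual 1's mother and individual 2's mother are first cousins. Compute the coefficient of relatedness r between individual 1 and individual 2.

Relatedness sums over independent paths through distinct common ancestors.
Individual 1 and individual 2 are related in two ways: half second cousins through their fathers (r = 1/64) and second cousins through their mothers (r = 1/32).
r = 1/64 + 1/32 = 3/64 = 0.046875.

0.046875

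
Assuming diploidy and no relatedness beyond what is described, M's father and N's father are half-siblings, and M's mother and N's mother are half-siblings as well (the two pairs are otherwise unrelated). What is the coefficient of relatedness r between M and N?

Wright's path rule: contributions from independent ancestry routes add.
M and N are related in two ways: half first cousins through their fathers (r = 1/16) and half first cousins through their mothers (r = 1/16).
r = 1/16 + 1/16 = 1/8 = 0.125.

0.125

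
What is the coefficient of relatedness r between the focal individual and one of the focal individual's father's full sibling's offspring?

0.125

Each parent–offspring link contributes a factor of 1/2, and independent paths through distinct common ancestors add.
First cousins share one grandparent pair — two paths of length 4: r = 2·(1/2)^4 = 1/8.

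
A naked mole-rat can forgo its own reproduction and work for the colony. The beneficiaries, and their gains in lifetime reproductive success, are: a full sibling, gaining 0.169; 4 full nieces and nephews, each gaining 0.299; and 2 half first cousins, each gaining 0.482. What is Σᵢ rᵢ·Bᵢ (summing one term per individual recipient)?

r to a full sibling = 0.5 (full sibs share both parents — two paths of length 2: r = 2·(1/2)^2 = 1/2).
r to a full niece or nephew = 0.25 (full aunt/uncle↔niece/nephew: two paths of length 3 through the shared grandparent pair: r = 2·(1/2)^3 = 1/4).
r to a half first cousin = 1/16 (half first cousins share one grandparent — one path of length 4: r = (1/2)^4 = 1/16).
Summing one r·B term per recipient: 1·0.5·0.169 + 4·0.25·0.299 + 2·0.0625·0.482 = 0.44375.

0.44375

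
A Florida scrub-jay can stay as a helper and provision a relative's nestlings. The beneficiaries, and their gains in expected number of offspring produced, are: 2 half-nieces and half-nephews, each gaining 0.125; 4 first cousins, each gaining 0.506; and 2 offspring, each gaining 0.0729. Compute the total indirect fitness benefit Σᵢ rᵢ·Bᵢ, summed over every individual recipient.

r to a half-niece or half-nephew = 0.125 (half-aunt/uncle↔niece/nephew: one path of length 3: r = (1/2)^3 = 1/8).
r to a first cousin = 0.125 (first cousins share one grandparent pair — two paths of length 4: r = 2·(1/2)^4 = 1/8).
r to an offspring = 0.5 (one parent–offspring link: r = (1/2)^1 = 1/2).
Summing one r·B term per recipient: 2·0.125·0.125 + 4·0.125·0.506 + 2·0.5·0.0729 = 0.35715.

0.35715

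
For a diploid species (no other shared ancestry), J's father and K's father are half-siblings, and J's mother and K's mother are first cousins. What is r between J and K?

Wright's path rule: contributions from independent ancestry routes add.
J and K are related in two ways: half first cousins through their fathers (r = 1/16) and second cousins through their mothers (r = 1/32).
r = 1/16 + 1/32 = 3/32 = 0.09375.

0.09375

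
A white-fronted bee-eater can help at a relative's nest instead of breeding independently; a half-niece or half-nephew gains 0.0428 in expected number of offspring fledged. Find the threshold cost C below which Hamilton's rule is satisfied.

r to a half-niece or half-nephew = 1/8 (half-aunt/uncle↔niece/nephew: one path of length 3: r = (1/2)^3 = 1/8).
Hamilton's rule: n·r·B > C, so the trait is favored while C < n·r·B = 1·0.125·0.0428 = 0.00535.

0.00535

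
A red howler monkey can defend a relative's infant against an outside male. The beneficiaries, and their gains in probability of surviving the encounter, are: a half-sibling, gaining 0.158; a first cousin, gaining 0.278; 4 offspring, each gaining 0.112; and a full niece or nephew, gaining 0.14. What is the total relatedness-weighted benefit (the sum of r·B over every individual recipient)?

r to a half-sibling = 0.25 (half-sibs share one parent — one path of length 2: r = (1/2)^2 = 1/4).
r to a first cousin = 0.125 (first cousins share one grandparent pair — two paths of length 4: r = 2·(1/2)^4 = 1/8).
r to an offspring = 0.5 (one parent–offspring link: r = (1/2)^1 = 1/2).
r to a full niece or nephew = 0.25 (full aunt/uncle↔niece/nephew: two paths of length 3 through the shared grandparent pair: r = 2·(1/2)^3 = 1/4).
Summing one r·B term per recipient: 1·0.25·0.158 + 1·0.125·0.278 + 4·0.5·0.112 + 1·0.25·0.14 = 0.33325.

0.33325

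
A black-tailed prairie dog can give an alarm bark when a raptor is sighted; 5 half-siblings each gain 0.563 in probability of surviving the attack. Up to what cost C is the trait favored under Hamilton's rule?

r to a half-sibling = 1/4 (half-sibs share one parent — one path of length 2: r = (1/2)^2 = 1/4).
Hamilton's rule: n·r·B > C, so the trait is favored while C < n·r·B = 5·0.25·0.563 = 0.70375.

0.70375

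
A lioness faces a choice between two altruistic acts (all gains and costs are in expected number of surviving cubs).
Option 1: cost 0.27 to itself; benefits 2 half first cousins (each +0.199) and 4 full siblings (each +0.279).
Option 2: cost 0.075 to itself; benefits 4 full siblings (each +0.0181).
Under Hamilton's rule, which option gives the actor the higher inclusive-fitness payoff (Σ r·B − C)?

Option 1

Option 1: r to a half first cousin = 0.0625.
Option 1: r to a full sibling = 0.5.
Option 1: Σ r·B − C = (2·0.0625·0.199 + 4·0.5·0.279) − 0.27 = 0.312875.
Option 2: r to a full sibling = 0.5.
Option 2: Σ r·B − C = (4·0.5·0.0181) − 0.075 = -0.0388.
Option 1 has the higher net inclusive-fitness payoff.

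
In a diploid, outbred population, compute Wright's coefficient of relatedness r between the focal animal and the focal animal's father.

0.5

Each parent–offspring link contributes a factor of 1/2, and independent paths through distinct common ancestors add.
One parent–offspring link: r = (1/2)^1 = 1/2.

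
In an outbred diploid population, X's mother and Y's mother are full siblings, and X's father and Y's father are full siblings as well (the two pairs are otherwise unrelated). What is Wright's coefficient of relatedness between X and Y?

0.25

Relatedness sums over independent paths through distinct common ancestors.
X and Y are related in two ways: first cousins through their mothers (r = 1/8) and first cousins through their fathers (r = 1/8) — i.e. double first cousins.
r = 1/8 + 1/8 = 0.25.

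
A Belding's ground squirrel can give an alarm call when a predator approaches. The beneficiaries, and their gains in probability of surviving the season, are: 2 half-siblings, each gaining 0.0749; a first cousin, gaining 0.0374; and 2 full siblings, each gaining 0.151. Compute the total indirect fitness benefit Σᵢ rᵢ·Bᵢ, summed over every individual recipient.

r to a half-sibling = 1/4 (half-sibs share one parent — one path of length 2: r = (1/2)^2 = 1/4).
r to a first cousin = 1/8 (first cousins share one grandparent pair — two paths of length 4: r = 2·(1/2)^4 = 1/8).
r to a full sibling = 1/2 (full sibs share both parents — two paths of length 2: r = 2·(1/2)^2 = 1/2).
Summing one r·B term per recipient: 2·0.25·0.0749 + 1·0.125·0.0374 + 2·0.5·0.151 = 0.193125.

0.193125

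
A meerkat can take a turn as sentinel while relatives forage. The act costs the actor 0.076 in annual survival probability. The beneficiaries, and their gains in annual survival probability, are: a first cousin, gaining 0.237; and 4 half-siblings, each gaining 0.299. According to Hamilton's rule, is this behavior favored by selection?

Yes

Hamilton's rule: the trait is favored when the sum of r·B over every recipient exceeds the actor's cost C.
r to a first cousin = 1/8 (first cousins share one grandparent pair — two paths of length 4: r = 2·(1/2)^4 = 1/8).
r to a half-sibling = 0.25 (half-sibs share one parent — one path of length 2: r = (1/2)^2 = 1/4).
Summing one r·B term per recipient: 1·0.125·0.237 + 4·0.25·0.299 = 0.328625.
0.328625 > 0.076: the indirect benefit exceeds the cost.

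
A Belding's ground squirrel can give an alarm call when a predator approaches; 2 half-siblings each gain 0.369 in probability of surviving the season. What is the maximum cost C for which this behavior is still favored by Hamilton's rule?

r to a half-sibling = 1/4 (half-sibs share one parent — one path of length 2: r = (1/2)^2 = 1/4).
Hamilton's rule: n·r·B > C, so the trait is favored while C < n·r·B = 2·0.25·0.369 = 0.1845.

0.1845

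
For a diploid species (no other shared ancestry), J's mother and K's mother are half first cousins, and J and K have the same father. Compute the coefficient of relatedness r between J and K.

0.265625

With two independent routes of shared ancestry, r is the sum of the two contributions.
J and K are related in two ways: half second cousins through their mothers (r = 1/64) and half-sibs through their shared father (r = 1/4).
r = 1/64 + 1/4 = 17/64 = 0.265625.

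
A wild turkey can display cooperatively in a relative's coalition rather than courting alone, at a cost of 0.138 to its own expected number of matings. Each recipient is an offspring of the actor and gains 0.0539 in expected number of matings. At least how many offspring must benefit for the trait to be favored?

6

r to an offspring = 0.5 (one parent–offspring link: r = (1/2)^1 = 1/2).
Hamilton's rule: n·r·B > C  ⇒  n > C/(r·B) = 0.138/(0.5·0.0539) = 5.121.
The smallest integer exceeding 5.121 is 6.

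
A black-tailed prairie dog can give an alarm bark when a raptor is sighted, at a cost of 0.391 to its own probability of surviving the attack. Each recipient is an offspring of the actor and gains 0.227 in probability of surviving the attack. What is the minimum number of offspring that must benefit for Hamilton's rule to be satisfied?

r to an offspring = 0.5 (one parent–offspring link: r = (1/2)^1 = 1/2).
Hamilton's rule: n·r·B > C  ⇒  n > C/(r·B) = 0.391/(0.5·0.227) = 3.445.
The smallest integer exceeding 3.445 is 4.

4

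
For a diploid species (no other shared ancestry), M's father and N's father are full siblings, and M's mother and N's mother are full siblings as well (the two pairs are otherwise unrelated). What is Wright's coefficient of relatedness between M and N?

With two independent routes of shared ancestry, r is the sum of the two contributions.
M and N are related in two ways: first cousins through their fathers (r = 1/8) and first cousins through their mothers (r = 1/8) — i.e. double first cousins.
r = 1/8 + 1/8 = 0.25.

0.25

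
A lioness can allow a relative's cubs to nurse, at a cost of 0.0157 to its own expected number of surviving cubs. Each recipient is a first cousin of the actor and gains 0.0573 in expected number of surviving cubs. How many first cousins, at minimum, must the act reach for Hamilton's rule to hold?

3

r to a first cousin = 0.125 (first cousins share one grandparent pair — two paths of length 4: r = 2·(1/2)^4 = 1/8).
Hamilton's rule: n·r·B > C  ⇒  n > C/(r·B) = 0.0157/(0.125·0.0573) = 2.192.
The smallest integer exceeding 2.192 is 3.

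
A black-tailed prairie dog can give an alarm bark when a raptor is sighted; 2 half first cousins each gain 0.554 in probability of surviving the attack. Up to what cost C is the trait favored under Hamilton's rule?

0.06925

r to a half first cousin = 1/16 (half first cousins share one grandparent — one path of length 4: r = (1/2)^4 = 1/16).
Hamilton's rule: n·r·B > C, so the trait is favored while C < n·r·B = 2·0.0625·0.554 = 0.06925.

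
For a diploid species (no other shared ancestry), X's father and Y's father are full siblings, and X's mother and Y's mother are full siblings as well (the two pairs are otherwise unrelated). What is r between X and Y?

Wright's path rule: contributions from independent ancestry routes add.
X and Y are related in two ways: first cousins through their fathers (r = 1/8) and first cousins through their mothers (r = 1/8) — i.e. double first cousins.
r = 1/8 + 1/8 = 0.25.

0.25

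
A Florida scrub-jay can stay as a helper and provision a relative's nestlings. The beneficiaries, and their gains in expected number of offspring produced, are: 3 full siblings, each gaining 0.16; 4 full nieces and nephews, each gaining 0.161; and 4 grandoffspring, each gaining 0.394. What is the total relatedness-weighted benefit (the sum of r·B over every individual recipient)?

r to a full sibling = 1/2 (full sibs share both parents — two paths of length 2: r = 2·(1/2)^2 = 1/2).
r to a full niece or nephew = 1/4 (full aunt/uncle↔niece/nephew: two paths of length 3 through the shared grandparent pair: r = 2·(1/2)^3 = 1/4).
r to a grandoffspring = 0.25 (two parent–offspring links: r = (1/2)^2 = 1/4).
Summing one r·B term per recipient: 3·0.5·0.16 + 4·0.25·0.161 + 4·0.25·0.394 = 0.795.

0.795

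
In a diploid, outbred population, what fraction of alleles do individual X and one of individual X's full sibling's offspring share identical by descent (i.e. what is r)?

Each parent–offspring link contributes a factor of 1/2, and independent paths through distinct common ancestors add.
Full aunt/uncle↔niece/nephew: two paths of length 3 through the shared grandparent pair: r = 2·(1/2)^3 = 1/4.

0.25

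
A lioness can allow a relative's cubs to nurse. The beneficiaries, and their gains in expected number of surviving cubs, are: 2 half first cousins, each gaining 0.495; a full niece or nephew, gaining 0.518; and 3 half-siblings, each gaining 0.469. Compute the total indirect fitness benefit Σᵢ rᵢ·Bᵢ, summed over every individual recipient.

0.543125

r to a half first cousin = 0.0625 (half first cousins share one grandparent — one path of length 4: r = (1/2)^4 = 1/16).
r to a full niece or nephew = 0.25 (full aunt/uncle↔niece/nephew: two paths of length 3 through the shared grandparent pair: r = 2·(1/2)^3 = 1/4).
r to a half-sibling = 0.25 (half-sibs share one parent — one path of length 2: r = (1/2)^2 = 1/4).
Summing one r·B term per recipient: 2·0.0625·0.495 + 1·0.25·0.518 + 3·0.25·0.469 = 0.543125.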